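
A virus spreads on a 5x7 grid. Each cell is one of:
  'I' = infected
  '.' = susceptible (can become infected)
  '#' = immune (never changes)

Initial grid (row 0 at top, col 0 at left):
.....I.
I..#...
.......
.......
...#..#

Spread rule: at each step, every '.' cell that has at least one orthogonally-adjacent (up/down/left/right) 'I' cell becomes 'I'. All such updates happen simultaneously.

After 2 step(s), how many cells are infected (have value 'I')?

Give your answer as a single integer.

Answer: 16

Derivation:
Step 0 (initial): 2 infected
Step 1: +6 new -> 8 infected
Step 2: +8 new -> 16 infected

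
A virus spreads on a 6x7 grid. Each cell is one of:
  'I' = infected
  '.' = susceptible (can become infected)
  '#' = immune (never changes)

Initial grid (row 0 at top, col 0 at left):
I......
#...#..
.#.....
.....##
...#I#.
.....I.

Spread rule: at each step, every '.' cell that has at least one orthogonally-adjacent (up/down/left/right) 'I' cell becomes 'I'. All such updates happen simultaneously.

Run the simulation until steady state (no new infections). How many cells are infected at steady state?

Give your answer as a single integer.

Answer: 35

Derivation:
Step 0 (initial): 3 infected
Step 1: +4 new -> 7 infected
Step 2: +6 new -> 13 infected
Step 3: +6 new -> 19 infected
Step 4: +8 new -> 27 infected
Step 5: +5 new -> 32 infected
Step 6: +3 new -> 35 infected
Step 7: +0 new -> 35 infected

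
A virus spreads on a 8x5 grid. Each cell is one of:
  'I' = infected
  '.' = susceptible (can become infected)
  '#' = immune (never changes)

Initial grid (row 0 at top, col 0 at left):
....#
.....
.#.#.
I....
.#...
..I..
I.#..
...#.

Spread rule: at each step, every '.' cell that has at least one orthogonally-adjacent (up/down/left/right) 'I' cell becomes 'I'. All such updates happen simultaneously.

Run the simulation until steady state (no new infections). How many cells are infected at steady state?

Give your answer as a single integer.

Answer: 34

Derivation:
Step 0 (initial): 3 infected
Step 1: +9 new -> 12 infected
Step 2: +6 new -> 18 infected
Step 3: +7 new -> 25 infected
Step 4: +4 new -> 29 infected
Step 5: +3 new -> 32 infected
Step 6: +2 new -> 34 infected
Step 7: +0 new -> 34 infected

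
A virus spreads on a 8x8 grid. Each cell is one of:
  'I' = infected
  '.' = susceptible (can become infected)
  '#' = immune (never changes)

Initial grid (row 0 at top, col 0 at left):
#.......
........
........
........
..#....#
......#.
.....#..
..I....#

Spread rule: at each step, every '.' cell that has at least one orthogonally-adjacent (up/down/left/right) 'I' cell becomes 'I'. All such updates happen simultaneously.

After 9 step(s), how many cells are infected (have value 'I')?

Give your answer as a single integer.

Answer: 52

Derivation:
Step 0 (initial): 1 infected
Step 1: +3 new -> 4 infected
Step 2: +5 new -> 9 infected
Step 3: +5 new -> 14 infected
Step 4: +5 new -> 19 infected
Step 5: +6 new -> 25 infected
Step 6: +7 new -> 32 infected
Step 7: +8 new -> 40 infected
Step 8: +7 new -> 47 infected
Step 9: +5 new -> 52 infected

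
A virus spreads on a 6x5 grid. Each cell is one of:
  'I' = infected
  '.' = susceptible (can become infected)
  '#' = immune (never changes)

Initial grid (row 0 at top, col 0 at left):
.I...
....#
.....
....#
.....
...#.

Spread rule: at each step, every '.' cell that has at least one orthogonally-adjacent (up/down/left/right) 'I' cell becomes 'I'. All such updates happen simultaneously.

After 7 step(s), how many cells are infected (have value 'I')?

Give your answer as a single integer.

Answer: 26

Derivation:
Step 0 (initial): 1 infected
Step 1: +3 new -> 4 infected
Step 2: +4 new -> 8 infected
Step 3: +5 new -> 13 infected
Step 4: +4 new -> 17 infected
Step 5: +5 new -> 22 infected
Step 6: +3 new -> 25 infected
Step 7: +1 new -> 26 infected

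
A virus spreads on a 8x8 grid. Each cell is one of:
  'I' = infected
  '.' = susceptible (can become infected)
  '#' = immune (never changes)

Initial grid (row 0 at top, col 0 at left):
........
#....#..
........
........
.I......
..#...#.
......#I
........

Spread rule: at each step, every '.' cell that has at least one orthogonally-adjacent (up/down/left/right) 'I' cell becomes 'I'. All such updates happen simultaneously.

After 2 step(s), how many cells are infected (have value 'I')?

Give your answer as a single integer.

Step 0 (initial): 2 infected
Step 1: +6 new -> 8 infected
Step 2: +8 new -> 16 infected

Answer: 16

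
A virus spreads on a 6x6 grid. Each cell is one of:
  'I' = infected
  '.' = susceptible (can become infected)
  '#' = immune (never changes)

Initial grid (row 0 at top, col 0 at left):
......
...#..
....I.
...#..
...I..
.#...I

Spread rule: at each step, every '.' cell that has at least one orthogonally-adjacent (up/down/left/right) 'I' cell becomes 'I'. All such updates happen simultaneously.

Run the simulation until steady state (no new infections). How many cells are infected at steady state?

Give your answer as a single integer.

Answer: 33

Derivation:
Step 0 (initial): 3 infected
Step 1: +9 new -> 12 infected
Step 2: +7 new -> 19 infected
Step 3: +6 new -> 25 infected
Step 4: +5 new -> 30 infected
Step 5: +2 new -> 32 infected
Step 6: +1 new -> 33 infected
Step 7: +0 new -> 33 infected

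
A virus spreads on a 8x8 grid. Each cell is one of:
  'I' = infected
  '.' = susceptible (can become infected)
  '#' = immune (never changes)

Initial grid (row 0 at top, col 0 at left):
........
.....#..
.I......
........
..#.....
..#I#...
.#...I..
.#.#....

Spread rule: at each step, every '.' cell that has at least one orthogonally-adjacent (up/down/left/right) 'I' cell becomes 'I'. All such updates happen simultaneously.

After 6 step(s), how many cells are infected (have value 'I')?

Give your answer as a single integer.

Step 0 (initial): 3 infected
Step 1: +10 new -> 13 infected
Step 2: +15 new -> 28 infected
Step 3: +12 new -> 40 infected
Step 4: +6 new -> 46 infected
Step 5: +4 new -> 50 infected
Step 6: +4 new -> 54 infected

Answer: 54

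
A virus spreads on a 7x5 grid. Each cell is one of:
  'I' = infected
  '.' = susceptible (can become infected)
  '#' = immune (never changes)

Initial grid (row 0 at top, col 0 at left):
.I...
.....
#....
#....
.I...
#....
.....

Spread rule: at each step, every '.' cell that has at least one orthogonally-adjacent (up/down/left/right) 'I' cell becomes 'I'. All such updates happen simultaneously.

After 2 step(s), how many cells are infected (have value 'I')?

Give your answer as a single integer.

Step 0 (initial): 2 infected
Step 1: +7 new -> 9 infected
Step 2: +8 new -> 17 infected

Answer: 17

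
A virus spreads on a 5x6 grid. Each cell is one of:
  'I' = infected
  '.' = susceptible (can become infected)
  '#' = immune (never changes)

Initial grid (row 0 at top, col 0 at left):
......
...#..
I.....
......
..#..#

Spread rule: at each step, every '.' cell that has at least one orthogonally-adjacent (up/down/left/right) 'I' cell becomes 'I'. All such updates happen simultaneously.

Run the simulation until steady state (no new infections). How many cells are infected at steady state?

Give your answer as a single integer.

Answer: 27

Derivation:
Step 0 (initial): 1 infected
Step 1: +3 new -> 4 infected
Step 2: +5 new -> 9 infected
Step 3: +5 new -> 14 infected
Step 4: +3 new -> 17 infected
Step 5: +5 new -> 22 infected
Step 6: +4 new -> 26 infected
Step 7: +1 new -> 27 infected
Step 8: +0 new -> 27 infected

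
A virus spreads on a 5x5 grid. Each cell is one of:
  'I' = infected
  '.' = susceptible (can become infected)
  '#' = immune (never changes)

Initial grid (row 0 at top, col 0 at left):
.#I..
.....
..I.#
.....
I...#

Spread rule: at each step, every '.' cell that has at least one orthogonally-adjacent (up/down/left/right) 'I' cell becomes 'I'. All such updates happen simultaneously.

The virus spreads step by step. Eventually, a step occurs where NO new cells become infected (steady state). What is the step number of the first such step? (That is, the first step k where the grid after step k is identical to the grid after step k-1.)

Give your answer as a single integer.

Step 0 (initial): 3 infected
Step 1: +7 new -> 10 infected
Step 2: +7 new -> 17 infected
Step 3: +4 new -> 21 infected
Step 4: +1 new -> 22 infected
Step 5: +0 new -> 22 infected

Answer: 5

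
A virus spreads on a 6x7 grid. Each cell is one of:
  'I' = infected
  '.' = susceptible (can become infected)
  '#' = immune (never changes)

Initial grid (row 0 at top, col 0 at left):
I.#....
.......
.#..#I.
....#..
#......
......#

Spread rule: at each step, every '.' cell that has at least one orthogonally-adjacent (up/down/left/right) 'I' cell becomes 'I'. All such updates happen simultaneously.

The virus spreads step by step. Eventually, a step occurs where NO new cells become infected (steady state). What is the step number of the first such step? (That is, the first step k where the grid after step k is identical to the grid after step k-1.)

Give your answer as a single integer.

Step 0 (initial): 2 infected
Step 1: +5 new -> 7 infected
Step 2: +7 new -> 14 infected
Step 3: +8 new -> 22 infected
Step 4: +6 new -> 28 infected
Step 5: +5 new -> 33 infected
Step 6: +2 new -> 35 infected
Step 7: +1 new -> 36 infected
Step 8: +0 new -> 36 infected

Answer: 8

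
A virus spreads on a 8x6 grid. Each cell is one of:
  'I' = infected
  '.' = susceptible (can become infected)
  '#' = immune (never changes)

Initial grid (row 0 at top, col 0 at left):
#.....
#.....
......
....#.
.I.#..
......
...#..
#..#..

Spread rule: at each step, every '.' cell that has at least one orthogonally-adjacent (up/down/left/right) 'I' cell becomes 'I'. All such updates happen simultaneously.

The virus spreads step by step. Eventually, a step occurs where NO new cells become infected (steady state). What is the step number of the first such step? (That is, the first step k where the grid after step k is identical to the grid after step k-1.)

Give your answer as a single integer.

Answer: 9

Derivation:
Step 0 (initial): 1 infected
Step 1: +4 new -> 5 infected
Step 2: +6 new -> 11 infected
Step 3: +8 new -> 19 infected
Step 4: +5 new -> 24 infected
Step 5: +6 new -> 30 infected
Step 6: +6 new -> 36 infected
Step 7: +4 new -> 40 infected
Step 8: +1 new -> 41 infected
Step 9: +0 new -> 41 infected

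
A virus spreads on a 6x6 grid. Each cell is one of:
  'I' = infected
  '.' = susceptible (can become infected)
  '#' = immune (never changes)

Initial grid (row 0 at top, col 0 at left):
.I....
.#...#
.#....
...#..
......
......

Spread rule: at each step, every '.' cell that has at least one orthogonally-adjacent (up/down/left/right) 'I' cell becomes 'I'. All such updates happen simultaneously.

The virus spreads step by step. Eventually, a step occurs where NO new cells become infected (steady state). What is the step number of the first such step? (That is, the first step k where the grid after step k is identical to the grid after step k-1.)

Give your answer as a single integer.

Answer: 10

Derivation:
Step 0 (initial): 1 infected
Step 1: +2 new -> 3 infected
Step 2: +3 new -> 6 infected
Step 3: +4 new -> 10 infected
Step 4: +5 new -> 15 infected
Step 5: +4 new -> 19 infected
Step 6: +6 new -> 25 infected
Step 7: +4 new -> 29 infected
Step 8: +2 new -> 31 infected
Step 9: +1 new -> 32 infected
Step 10: +0 new -> 32 infected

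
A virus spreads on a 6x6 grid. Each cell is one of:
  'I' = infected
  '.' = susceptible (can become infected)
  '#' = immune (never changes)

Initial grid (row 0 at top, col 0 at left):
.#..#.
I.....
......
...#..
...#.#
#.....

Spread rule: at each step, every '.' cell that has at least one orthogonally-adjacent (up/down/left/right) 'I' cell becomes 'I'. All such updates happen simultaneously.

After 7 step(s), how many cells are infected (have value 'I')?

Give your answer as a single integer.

Answer: 28

Derivation:
Step 0 (initial): 1 infected
Step 1: +3 new -> 4 infected
Step 2: +3 new -> 7 infected
Step 3: +5 new -> 12 infected
Step 4: +5 new -> 17 infected
Step 5: +4 new -> 21 infected
Step 6: +4 new -> 25 infected
Step 7: +3 new -> 28 infected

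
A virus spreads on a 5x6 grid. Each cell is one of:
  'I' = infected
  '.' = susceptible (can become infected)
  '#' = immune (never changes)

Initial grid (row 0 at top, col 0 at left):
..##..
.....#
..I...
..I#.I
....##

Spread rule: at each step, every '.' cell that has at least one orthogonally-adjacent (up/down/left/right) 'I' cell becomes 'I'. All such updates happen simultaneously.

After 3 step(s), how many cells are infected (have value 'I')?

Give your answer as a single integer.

Answer: 21

Derivation:
Step 0 (initial): 3 infected
Step 1: +7 new -> 10 infected
Step 2: +7 new -> 17 infected
Step 3: +4 new -> 21 infected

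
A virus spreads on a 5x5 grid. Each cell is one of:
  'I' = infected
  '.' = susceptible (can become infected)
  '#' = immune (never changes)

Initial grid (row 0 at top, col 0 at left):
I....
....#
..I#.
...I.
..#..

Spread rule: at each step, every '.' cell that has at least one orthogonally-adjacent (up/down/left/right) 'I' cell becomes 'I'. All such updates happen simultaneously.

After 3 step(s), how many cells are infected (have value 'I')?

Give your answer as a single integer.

Step 0 (initial): 3 infected
Step 1: +7 new -> 10 infected
Step 2: +7 new -> 17 infected
Step 3: +3 new -> 20 infected

Answer: 20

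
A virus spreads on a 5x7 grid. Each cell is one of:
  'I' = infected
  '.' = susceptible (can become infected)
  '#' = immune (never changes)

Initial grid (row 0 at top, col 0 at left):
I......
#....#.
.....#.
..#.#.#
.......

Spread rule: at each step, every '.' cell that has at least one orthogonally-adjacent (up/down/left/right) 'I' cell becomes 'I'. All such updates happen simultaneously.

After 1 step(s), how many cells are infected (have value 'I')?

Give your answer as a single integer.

Step 0 (initial): 1 infected
Step 1: +1 new -> 2 infected

Answer: 2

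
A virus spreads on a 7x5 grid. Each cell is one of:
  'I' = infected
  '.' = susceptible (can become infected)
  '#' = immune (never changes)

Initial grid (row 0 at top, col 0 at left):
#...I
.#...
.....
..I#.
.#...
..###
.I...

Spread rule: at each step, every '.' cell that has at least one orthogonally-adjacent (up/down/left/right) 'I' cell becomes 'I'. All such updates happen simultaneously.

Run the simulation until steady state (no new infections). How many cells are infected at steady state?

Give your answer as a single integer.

Answer: 28

Derivation:
Step 0 (initial): 3 infected
Step 1: +8 new -> 11 infected
Step 2: +10 new -> 21 infected
Step 3: +6 new -> 27 infected
Step 4: +1 new -> 28 infected
Step 5: +0 new -> 28 infected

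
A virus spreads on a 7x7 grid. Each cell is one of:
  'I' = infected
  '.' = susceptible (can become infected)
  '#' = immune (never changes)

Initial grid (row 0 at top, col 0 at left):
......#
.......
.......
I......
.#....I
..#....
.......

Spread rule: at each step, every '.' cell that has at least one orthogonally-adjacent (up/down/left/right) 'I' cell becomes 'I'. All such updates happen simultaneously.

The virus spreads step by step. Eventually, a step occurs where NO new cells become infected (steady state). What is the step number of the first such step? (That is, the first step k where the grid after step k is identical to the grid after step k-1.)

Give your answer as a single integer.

Step 0 (initial): 2 infected
Step 1: +6 new -> 8 infected
Step 2: +9 new -> 17 infected
Step 3: +13 new -> 30 infected
Step 4: +8 new -> 38 infected
Step 5: +6 new -> 44 infected
Step 6: +2 new -> 46 infected
Step 7: +0 new -> 46 infected

Answer: 7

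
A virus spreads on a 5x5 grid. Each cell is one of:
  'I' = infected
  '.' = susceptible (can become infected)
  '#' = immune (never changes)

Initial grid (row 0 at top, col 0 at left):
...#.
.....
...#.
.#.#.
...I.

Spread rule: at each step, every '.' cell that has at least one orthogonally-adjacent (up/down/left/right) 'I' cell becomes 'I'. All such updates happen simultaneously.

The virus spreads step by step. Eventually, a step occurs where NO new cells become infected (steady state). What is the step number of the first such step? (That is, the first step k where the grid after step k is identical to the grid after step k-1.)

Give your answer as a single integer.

Answer: 8

Derivation:
Step 0 (initial): 1 infected
Step 1: +2 new -> 3 infected
Step 2: +3 new -> 6 infected
Step 3: +3 new -> 9 infected
Step 4: +4 new -> 13 infected
Step 5: +5 new -> 18 infected
Step 6: +2 new -> 20 infected
Step 7: +1 new -> 21 infected
Step 8: +0 new -> 21 infected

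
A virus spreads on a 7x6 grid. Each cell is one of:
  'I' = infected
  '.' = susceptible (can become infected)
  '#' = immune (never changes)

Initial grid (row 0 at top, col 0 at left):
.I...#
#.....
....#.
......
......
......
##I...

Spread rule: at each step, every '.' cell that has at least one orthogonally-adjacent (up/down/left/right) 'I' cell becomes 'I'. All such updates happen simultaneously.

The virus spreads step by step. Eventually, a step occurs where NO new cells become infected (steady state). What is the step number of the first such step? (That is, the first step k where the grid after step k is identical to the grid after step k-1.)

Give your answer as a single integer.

Answer: 7

Derivation:
Step 0 (initial): 2 infected
Step 1: +5 new -> 7 infected
Step 2: +7 new -> 14 infected
Step 3: +11 new -> 25 infected
Step 4: +7 new -> 32 infected
Step 5: +3 new -> 35 infected
Step 6: +2 new -> 37 infected
Step 7: +0 new -> 37 infected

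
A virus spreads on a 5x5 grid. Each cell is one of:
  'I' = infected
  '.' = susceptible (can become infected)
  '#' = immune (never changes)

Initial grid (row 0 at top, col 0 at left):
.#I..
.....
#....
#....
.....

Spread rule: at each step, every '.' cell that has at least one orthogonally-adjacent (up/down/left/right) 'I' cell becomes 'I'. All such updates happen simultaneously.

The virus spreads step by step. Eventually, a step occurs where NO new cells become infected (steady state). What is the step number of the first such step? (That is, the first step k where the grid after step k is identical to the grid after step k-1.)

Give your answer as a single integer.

Step 0 (initial): 1 infected
Step 1: +2 new -> 3 infected
Step 2: +4 new -> 7 infected
Step 3: +5 new -> 12 infected
Step 4: +5 new -> 17 infected
Step 5: +3 new -> 20 infected
Step 6: +2 new -> 22 infected
Step 7: +0 new -> 22 infected

Answer: 7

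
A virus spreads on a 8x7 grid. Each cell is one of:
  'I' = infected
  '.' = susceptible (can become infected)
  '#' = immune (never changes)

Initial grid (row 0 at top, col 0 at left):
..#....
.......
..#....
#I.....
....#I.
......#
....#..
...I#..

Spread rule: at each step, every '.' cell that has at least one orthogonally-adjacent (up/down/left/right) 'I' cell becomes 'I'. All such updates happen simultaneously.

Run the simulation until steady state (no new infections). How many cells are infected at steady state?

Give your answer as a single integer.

Step 0 (initial): 3 infected
Step 1: +8 new -> 11 infected
Step 2: +14 new -> 25 infected
Step 3: +14 new -> 39 infected
Step 4: +7 new -> 46 infected
Step 5: +3 new -> 49 infected
Step 6: +0 new -> 49 infected

Answer: 49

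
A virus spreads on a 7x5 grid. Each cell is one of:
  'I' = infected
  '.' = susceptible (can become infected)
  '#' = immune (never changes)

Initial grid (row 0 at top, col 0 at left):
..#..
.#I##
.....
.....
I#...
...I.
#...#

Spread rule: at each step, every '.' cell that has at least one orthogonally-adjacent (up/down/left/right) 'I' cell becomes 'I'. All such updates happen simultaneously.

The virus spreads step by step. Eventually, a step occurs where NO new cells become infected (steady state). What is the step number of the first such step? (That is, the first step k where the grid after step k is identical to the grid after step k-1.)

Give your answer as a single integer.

Answer: 6

Derivation:
Step 0 (initial): 3 infected
Step 1: +7 new -> 10 infected
Step 2: +10 new -> 20 infected
Step 3: +4 new -> 24 infected
Step 4: +1 new -> 25 infected
Step 5: +1 new -> 26 infected
Step 6: +0 new -> 26 infected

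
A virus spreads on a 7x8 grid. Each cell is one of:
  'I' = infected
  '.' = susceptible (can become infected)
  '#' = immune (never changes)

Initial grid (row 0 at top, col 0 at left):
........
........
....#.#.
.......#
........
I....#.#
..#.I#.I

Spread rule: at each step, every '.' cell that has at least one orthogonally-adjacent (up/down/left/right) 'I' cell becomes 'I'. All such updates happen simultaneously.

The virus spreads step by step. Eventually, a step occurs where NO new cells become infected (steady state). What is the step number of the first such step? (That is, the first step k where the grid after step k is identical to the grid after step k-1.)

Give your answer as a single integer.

Step 0 (initial): 3 infected
Step 1: +6 new -> 9 infected
Step 2: +7 new -> 16 infected
Step 3: +7 new -> 23 infected
Step 4: +7 new -> 30 infected
Step 5: +5 new -> 35 infected
Step 6: +4 new -> 39 infected
Step 7: +5 new -> 44 infected
Step 8: +3 new -> 47 infected
Step 9: +2 new -> 49 infected
Step 10: +0 new -> 49 infected

Answer: 10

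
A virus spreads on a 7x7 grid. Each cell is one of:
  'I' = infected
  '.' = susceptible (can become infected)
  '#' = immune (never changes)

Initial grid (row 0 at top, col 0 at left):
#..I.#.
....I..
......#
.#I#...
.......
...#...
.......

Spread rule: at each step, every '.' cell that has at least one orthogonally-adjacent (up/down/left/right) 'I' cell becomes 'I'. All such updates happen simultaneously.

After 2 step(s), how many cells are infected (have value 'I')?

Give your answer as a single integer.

Answer: 20

Derivation:
Step 0 (initial): 3 infected
Step 1: +7 new -> 10 infected
Step 2: +10 new -> 20 infected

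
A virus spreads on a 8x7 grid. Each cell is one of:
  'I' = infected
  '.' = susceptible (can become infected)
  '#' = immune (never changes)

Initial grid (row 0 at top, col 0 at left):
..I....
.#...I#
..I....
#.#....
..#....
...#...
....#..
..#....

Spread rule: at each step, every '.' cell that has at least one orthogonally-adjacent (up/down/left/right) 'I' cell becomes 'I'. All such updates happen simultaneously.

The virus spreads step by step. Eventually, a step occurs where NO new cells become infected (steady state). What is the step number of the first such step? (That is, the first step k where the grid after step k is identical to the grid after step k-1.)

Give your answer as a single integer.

Answer: 9

Derivation:
Step 0 (initial): 3 infected
Step 1: +8 new -> 11 infected
Step 2: +10 new -> 21 infected
Step 3: +6 new -> 27 infected
Step 4: +5 new -> 32 infected
Step 5: +6 new -> 38 infected
Step 6: +5 new -> 43 infected
Step 7: +4 new -> 47 infected
Step 8: +1 new -> 48 infected
Step 9: +0 new -> 48 infected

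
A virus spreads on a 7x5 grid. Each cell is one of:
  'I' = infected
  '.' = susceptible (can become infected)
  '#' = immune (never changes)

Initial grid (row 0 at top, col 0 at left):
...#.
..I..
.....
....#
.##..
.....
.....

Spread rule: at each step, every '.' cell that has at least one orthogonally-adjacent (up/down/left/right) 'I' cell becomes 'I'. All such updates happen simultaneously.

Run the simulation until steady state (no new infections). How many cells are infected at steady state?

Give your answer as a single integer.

Step 0 (initial): 1 infected
Step 1: +4 new -> 5 infected
Step 2: +6 new -> 11 infected
Step 3: +6 new -> 17 infected
Step 4: +2 new -> 19 infected
Step 5: +3 new -> 22 infected
Step 6: +4 new -> 26 infected
Step 7: +4 new -> 30 infected
Step 8: +1 new -> 31 infected
Step 9: +0 new -> 31 infected

Answer: 31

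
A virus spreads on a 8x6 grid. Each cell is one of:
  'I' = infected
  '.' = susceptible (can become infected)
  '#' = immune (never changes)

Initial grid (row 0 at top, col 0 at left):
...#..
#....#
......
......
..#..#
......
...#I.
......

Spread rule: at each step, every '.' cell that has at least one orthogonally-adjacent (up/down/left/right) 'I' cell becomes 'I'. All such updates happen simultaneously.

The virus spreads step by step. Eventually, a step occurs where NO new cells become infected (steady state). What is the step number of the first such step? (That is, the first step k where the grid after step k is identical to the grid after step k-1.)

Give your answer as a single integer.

Answer: 11

Derivation:
Step 0 (initial): 1 infected
Step 1: +3 new -> 4 infected
Step 2: +5 new -> 9 infected
Step 3: +4 new -> 13 infected
Step 4: +6 new -> 19 infected
Step 5: +8 new -> 27 infected
Step 6: +6 new -> 33 infected
Step 7: +4 new -> 37 infected
Step 8: +3 new -> 40 infected
Step 9: +1 new -> 41 infected
Step 10: +1 new -> 42 infected
Step 11: +0 new -> 42 infected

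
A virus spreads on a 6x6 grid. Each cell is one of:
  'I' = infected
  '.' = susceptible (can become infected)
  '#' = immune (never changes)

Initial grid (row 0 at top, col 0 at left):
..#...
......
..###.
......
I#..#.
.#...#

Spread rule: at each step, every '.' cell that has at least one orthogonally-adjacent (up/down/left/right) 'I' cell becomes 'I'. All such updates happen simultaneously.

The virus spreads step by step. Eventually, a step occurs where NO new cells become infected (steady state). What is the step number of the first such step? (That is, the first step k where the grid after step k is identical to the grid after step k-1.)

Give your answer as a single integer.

Step 0 (initial): 1 infected
Step 1: +2 new -> 3 infected
Step 2: +2 new -> 5 infected
Step 3: +3 new -> 8 infected
Step 4: +4 new -> 12 infected
Step 5: +5 new -> 17 infected
Step 6: +3 new -> 20 infected
Step 7: +5 new -> 25 infected
Step 8: +2 new -> 27 infected
Step 9: +1 new -> 28 infected
Step 10: +0 new -> 28 infected

Answer: 10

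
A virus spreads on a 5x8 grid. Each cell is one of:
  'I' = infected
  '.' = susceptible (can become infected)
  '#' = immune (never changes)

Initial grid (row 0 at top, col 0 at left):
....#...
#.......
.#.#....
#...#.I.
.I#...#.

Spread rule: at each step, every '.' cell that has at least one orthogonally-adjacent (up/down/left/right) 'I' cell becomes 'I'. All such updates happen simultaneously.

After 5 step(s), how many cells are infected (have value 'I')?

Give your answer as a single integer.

Step 0 (initial): 2 infected
Step 1: +5 new -> 7 infected
Step 2: +6 new -> 13 infected
Step 3: +7 new -> 20 infected
Step 4: +5 new -> 25 infected
Step 5: +3 new -> 28 infected

Answer: 28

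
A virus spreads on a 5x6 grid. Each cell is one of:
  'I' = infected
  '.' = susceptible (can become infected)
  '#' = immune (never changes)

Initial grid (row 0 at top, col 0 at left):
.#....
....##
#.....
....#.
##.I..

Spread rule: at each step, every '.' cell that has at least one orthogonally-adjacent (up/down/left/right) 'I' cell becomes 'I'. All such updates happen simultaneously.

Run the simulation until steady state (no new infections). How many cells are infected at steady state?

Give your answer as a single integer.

Step 0 (initial): 1 infected
Step 1: +3 new -> 4 infected
Step 2: +3 new -> 7 infected
Step 3: +5 new -> 12 infected
Step 4: +5 new -> 17 infected
Step 5: +3 new -> 20 infected
Step 6: +2 new -> 22 infected
Step 7: +1 new -> 23 infected
Step 8: +0 new -> 23 infected

Answer: 23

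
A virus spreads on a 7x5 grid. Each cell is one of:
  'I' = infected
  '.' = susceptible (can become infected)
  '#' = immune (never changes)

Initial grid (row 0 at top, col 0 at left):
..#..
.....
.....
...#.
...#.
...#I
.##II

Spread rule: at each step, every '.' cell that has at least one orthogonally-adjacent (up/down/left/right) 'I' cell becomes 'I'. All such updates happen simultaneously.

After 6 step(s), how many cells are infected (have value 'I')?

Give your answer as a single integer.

Answer: 15

Derivation:
Step 0 (initial): 3 infected
Step 1: +1 new -> 4 infected
Step 2: +1 new -> 5 infected
Step 3: +1 new -> 6 infected
Step 4: +2 new -> 8 infected
Step 5: +3 new -> 11 infected
Step 6: +4 new -> 15 infected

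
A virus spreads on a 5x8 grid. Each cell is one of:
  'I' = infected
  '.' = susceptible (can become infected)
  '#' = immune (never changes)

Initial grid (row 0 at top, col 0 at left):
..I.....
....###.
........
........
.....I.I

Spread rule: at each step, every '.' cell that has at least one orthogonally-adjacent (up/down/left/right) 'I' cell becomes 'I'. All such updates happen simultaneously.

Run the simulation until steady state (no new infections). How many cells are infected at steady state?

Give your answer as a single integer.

Step 0 (initial): 3 infected
Step 1: +7 new -> 10 infected
Step 2: +10 new -> 20 infected
Step 3: +10 new -> 30 infected
Step 4: +5 new -> 35 infected
Step 5: +2 new -> 37 infected
Step 6: +0 new -> 37 infected

Answer: 37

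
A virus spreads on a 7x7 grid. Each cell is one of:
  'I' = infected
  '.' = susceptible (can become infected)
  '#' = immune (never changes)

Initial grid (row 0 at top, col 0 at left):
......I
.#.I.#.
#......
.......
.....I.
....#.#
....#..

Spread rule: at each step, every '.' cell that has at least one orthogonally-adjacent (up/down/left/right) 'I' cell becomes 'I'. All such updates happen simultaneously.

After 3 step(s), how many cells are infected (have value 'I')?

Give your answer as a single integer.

Step 0 (initial): 3 infected
Step 1: +10 new -> 13 infected
Step 2: +11 new -> 24 infected
Step 3: +6 new -> 30 infected

Answer: 30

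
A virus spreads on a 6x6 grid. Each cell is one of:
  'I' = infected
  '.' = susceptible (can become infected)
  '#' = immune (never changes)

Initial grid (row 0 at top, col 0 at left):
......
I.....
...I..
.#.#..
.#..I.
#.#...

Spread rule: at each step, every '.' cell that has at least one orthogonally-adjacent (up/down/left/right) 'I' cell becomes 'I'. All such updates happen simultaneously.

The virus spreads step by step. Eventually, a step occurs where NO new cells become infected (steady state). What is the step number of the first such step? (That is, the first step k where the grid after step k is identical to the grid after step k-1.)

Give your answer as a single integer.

Step 0 (initial): 3 infected
Step 1: +10 new -> 13 infected
Step 2: +12 new -> 25 infected
Step 3: +4 new -> 29 infected
Step 4: +1 new -> 30 infected
Step 5: +0 new -> 30 infected

Answer: 5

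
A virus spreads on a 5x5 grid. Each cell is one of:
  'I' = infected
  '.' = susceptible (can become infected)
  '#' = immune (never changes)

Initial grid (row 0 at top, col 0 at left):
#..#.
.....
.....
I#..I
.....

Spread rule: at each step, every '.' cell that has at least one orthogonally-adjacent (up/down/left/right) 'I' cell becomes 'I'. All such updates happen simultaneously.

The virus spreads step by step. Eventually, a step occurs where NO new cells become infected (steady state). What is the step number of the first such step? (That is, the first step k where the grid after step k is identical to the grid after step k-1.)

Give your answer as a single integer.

Answer: 6

Derivation:
Step 0 (initial): 2 infected
Step 1: +5 new -> 7 infected
Step 2: +7 new -> 14 infected
Step 3: +5 new -> 19 infected
Step 4: +2 new -> 21 infected
Step 5: +1 new -> 22 infected
Step 6: +0 new -> 22 infected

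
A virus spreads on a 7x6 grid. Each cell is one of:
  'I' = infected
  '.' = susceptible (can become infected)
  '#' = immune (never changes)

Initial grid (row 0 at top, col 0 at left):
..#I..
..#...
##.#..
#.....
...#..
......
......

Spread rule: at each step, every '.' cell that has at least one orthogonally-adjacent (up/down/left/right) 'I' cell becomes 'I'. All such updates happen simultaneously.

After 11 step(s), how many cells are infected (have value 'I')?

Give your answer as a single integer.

Answer: 31

Derivation:
Step 0 (initial): 1 infected
Step 1: +2 new -> 3 infected
Step 2: +2 new -> 5 infected
Step 3: +2 new -> 7 infected
Step 4: +2 new -> 9 infected
Step 5: +3 new -> 12 infected
Step 6: +3 new -> 15 infected
Step 7: +6 new -> 21 infected
Step 8: +4 new -> 25 infected
Step 9: +3 new -> 28 infected
Step 10: +2 new -> 30 infected
Step 11: +1 new -> 31 infected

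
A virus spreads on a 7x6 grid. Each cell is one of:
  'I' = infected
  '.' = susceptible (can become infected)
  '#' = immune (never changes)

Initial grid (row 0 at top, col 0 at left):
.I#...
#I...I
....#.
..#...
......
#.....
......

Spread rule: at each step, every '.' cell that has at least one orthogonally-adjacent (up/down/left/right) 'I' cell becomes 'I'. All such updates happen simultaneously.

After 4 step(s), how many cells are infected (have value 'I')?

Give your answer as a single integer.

Step 0 (initial): 3 infected
Step 1: +6 new -> 9 infected
Step 2: +6 new -> 15 infected
Step 3: +6 new -> 21 infected
Step 4: +6 new -> 27 infected

Answer: 27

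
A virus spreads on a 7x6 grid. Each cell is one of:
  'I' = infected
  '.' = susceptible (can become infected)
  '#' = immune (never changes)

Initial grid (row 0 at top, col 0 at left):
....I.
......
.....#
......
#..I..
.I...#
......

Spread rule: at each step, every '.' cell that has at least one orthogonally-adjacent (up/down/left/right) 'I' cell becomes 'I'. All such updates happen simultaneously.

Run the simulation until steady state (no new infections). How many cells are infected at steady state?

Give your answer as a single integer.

Step 0 (initial): 3 infected
Step 1: +11 new -> 14 infected
Step 2: +13 new -> 27 infected
Step 3: +7 new -> 34 infected
Step 4: +4 new -> 38 infected
Step 5: +1 new -> 39 infected
Step 6: +0 new -> 39 infected

Answer: 39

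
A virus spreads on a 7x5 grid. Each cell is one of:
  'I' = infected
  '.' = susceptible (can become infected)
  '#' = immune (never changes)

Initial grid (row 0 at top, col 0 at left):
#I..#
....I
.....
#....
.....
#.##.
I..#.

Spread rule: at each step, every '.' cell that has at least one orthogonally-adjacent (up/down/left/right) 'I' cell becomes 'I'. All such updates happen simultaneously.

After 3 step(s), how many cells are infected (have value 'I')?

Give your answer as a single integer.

Step 0 (initial): 3 infected
Step 1: +5 new -> 8 infected
Step 2: +8 new -> 16 infected
Step 3: +6 new -> 22 infected

Answer: 22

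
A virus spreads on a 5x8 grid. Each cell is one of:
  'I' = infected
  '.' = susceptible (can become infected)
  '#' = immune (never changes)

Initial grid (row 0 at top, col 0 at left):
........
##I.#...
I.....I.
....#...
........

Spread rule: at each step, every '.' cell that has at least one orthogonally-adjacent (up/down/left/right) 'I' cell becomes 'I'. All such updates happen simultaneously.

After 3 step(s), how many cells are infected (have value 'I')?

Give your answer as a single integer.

Answer: 34

Derivation:
Step 0 (initial): 3 infected
Step 1: +9 new -> 12 infected
Step 2: +13 new -> 25 infected
Step 3: +9 new -> 34 infected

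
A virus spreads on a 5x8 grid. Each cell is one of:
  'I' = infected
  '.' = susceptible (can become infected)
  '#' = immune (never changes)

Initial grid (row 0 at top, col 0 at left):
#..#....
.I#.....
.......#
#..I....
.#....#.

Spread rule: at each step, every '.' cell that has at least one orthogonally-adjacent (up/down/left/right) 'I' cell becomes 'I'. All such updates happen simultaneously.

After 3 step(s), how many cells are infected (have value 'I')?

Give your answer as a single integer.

Step 0 (initial): 2 infected
Step 1: +7 new -> 9 infected
Step 2: +9 new -> 18 infected
Step 3: +4 new -> 22 infected

Answer: 22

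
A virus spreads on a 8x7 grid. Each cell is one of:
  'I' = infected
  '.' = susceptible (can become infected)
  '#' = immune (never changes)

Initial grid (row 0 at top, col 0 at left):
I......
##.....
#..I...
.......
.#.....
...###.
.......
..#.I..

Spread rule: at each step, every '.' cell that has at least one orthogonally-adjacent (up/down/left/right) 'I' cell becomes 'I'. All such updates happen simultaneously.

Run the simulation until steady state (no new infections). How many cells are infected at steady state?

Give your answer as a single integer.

Answer: 48

Derivation:
Step 0 (initial): 3 infected
Step 1: +8 new -> 11 infected
Step 2: +12 new -> 23 infected
Step 3: +9 new -> 32 infected
Step 4: +8 new -> 40 infected
Step 5: +6 new -> 46 infected
Step 6: +2 new -> 48 infected
Step 7: +0 new -> 48 infected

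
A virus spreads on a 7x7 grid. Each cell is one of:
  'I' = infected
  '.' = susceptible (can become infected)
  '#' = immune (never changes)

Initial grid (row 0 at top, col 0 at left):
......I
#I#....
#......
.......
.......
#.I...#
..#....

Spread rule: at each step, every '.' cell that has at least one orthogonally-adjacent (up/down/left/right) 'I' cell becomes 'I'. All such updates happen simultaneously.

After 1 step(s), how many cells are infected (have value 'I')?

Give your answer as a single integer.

Step 0 (initial): 3 infected
Step 1: +7 new -> 10 infected

Answer: 10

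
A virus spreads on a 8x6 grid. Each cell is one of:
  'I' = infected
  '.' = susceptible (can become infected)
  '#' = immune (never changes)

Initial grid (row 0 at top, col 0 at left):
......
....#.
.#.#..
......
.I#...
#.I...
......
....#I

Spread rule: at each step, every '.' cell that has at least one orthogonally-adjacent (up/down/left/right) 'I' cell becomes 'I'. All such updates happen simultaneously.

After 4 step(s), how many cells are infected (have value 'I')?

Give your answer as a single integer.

Answer: 31

Derivation:
Step 0 (initial): 3 infected
Step 1: +6 new -> 9 infected
Step 2: +9 new -> 18 infected
Step 3: +8 new -> 26 infected
Step 4: +5 new -> 31 infected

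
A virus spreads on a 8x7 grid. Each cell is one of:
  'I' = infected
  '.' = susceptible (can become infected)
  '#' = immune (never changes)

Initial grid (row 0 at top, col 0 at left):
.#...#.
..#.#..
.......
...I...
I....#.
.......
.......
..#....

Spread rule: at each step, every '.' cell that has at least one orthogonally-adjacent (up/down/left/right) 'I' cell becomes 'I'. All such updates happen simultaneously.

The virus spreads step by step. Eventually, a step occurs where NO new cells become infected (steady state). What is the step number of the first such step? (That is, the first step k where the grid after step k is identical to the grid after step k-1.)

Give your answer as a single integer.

Step 0 (initial): 2 infected
Step 1: +7 new -> 9 infected
Step 2: +11 new -> 20 infected
Step 3: +10 new -> 30 infected
Step 4: +12 new -> 42 infected
Step 5: +4 new -> 46 infected
Step 6: +3 new -> 49 infected
Step 7: +1 new -> 50 infected
Step 8: +0 new -> 50 infected

Answer: 8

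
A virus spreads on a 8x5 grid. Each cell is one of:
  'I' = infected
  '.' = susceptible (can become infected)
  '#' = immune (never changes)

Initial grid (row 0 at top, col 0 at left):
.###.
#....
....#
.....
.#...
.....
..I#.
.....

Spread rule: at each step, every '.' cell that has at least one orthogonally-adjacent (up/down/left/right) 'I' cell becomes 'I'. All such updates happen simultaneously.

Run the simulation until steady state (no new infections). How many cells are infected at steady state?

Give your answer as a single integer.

Answer: 32

Derivation:
Step 0 (initial): 1 infected
Step 1: +3 new -> 4 infected
Step 2: +6 new -> 10 infected
Step 3: +6 new -> 16 infected
Step 4: +6 new -> 22 infected
Step 5: +5 new -> 27 infected
Step 6: +3 new -> 30 infected
Step 7: +1 new -> 31 infected
Step 8: +1 new -> 32 infected
Step 9: +0 new -> 32 infected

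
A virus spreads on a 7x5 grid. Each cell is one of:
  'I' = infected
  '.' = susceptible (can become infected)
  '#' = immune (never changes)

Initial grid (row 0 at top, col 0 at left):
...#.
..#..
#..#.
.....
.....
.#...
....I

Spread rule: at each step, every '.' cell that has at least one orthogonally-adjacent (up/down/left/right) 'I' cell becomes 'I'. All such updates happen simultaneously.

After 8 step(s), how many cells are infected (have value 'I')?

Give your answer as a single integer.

Answer: 26

Derivation:
Step 0 (initial): 1 infected
Step 1: +2 new -> 3 infected
Step 2: +3 new -> 6 infected
Step 3: +4 new -> 10 infected
Step 4: +4 new -> 14 infected
Step 5: +4 new -> 18 infected
Step 6: +5 new -> 23 infected
Step 7: +2 new -> 25 infected
Step 8: +1 new -> 26 infected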